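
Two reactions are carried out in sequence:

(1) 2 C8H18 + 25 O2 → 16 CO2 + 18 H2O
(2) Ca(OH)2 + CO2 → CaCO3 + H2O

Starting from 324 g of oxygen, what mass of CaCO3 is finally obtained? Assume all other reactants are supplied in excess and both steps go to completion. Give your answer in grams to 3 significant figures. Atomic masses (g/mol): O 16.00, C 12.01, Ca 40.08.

649 g

M(O2) = 2(16.00) = 32.00 g/mol.
M(CaCO3) = 40.08 + 12.01 + 3(16.00) = 100.09 g/mol.
n(O2) = 324.0 / 32.00 = 10.12 mol.
Step 1 gives a 25:16 ratio of O2 to CO2, so n(CO2) = 6.480 mol.
In step 2 the CO2:CaCO3 ratio is 1:1, so n(CaCO3) = 6.480 mol.
Mass of CaCO3 = 6.480 × 100.09 = 648.6 g.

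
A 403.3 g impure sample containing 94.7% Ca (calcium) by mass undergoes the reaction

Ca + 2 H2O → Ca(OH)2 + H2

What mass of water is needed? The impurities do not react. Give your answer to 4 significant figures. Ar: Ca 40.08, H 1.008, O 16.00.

343.4 g

Mass of pure Ca = 403.3 g × 0.947 = 381.93 g.
M(Ca) = 40.08 g/mol.
M(H2O) = 2(1.008) + 16.00 = 18.016 g/mol.
n(Ca) = 381.93 g / 40.08 g/mol = 9.5291 mol.
From the equation the Ca:H2O mole ratio is 1:2, so n(H2O) = 9.5291 × 2/1 = 19.058 mol.
Mass of H2O = 19.058 mol × 18.016 g/mol = 343.35 g.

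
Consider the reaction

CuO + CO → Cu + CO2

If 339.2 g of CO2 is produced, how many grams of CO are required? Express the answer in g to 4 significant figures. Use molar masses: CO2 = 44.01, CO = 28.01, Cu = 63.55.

n(CO2) = 339.20 g / 44.01 g/mol = 7.7073 mol.
From the equation the CO2:CO mole ratio is 1:1, so n(CO) = 7.7073 × 1/1 = 7.7073 mol.
Mass of CO = 7.7073 mol × 28.01 g/mol = 215.88 g.

215.9 g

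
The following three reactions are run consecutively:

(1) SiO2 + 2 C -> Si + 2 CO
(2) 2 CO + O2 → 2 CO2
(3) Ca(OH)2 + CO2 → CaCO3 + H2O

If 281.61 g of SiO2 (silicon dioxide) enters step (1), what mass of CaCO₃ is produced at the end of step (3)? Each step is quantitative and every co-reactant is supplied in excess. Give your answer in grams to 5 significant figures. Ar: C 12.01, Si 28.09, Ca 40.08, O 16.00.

938.14 g

M(SiO2) = 28.09 + 2(16.00) = 60.09 g/mol.
M(CaCO3) = 40.08 + 12.01 + 3(16.00) = 100.09 g/mol.
n(SiO2) = 281.61 / 60.09 = 4.68647 mol.
Reaction (1): SiO2→CO ratio 1:2 ⇒ n(CO) = 9.37294 mol.
Reaction (2): CO→CO2 ratio 2:2 ⇒ n(CO2) = 9.37294 mol.
Reaction (3): CO2→CaCO3 ratio 1:1 ⇒ n(CaCO3) = 9.37294 mol.
Mass of CaCO3 = 9.37294 × 100.09 = 938.138 g.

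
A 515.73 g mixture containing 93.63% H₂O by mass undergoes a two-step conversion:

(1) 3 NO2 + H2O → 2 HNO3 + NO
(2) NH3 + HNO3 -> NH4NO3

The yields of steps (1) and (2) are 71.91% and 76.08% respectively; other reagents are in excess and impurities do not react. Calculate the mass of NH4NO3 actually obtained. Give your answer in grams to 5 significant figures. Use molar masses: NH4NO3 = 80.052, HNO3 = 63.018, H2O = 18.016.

2347.7 g

Pure H2O = 515.73 × 0.9363 = 482.878 g.
n(H2O) = 482.878 / 18.016 = 26.8027 mol.
Step 1 (H2O:HNO3 = 1:2): theoretical n(HNO3) = 53.6055 mol; at 71.91% yield, n(HNO3) = 38.5477 mol.
Step 2 (HNO3:NH4NO3 = 1:1): theoretical n(NH4NO3) = 38.5477 mol, so theoretical mass = 38.5477 × 80.052 = 3085.82 g.
At 76.08% yield, actual mass of NH4NO3 = 3085.82 × 0.7608 = 2347.69 g.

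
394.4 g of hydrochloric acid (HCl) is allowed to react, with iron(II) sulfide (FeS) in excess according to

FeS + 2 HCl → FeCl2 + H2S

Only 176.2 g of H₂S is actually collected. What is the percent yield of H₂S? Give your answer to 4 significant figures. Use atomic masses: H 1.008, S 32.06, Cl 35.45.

95.60 %

M(HCl) = 1.008 + 35.45 = 36.458 g/mol.
M(H2S) = 2(1.008) + 32.06 = 34.076 g/mol.
n(HCl) = 394.40 g / 36.458 g/mol = 10.818 mol.
From the equation the HCl:H2S mole ratio is 2:1, so n(H2S) = 10.818 × 1/2 = 5.4090 mol.
Mass of H2S = 5.4090 mol × 34.076 g/mol = 184.32 g.
This is the theoretical yield. Percent yield = 176.2 g / 184.32 g × 100% = 95.597%.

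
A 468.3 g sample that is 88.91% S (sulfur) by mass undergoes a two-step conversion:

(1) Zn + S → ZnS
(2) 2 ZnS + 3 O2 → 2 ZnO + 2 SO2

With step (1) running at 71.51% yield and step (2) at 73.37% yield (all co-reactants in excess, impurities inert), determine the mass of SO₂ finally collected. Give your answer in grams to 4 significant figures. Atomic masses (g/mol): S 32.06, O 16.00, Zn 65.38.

436.5 g

Pure S = 468.3 × 0.8891 = 416.37 g.
M(S) = 32.06 g/mol.
M(SO2) = 32.06 + 2(16.00) = 64.06 g/mol.
n(S) = 416.37 / 32.06 = 12.987 mol.
Step 1 (S:ZnS = 1:1): theoretical n(ZnS) = 12.987 mol; at 71.51% yield, n(ZnS) = 9.2871 mol.
Step 2 (ZnS:SO2 = 2:2): theoretical n(SO2) = 9.2871 mol, so theoretical mass = 9.2871 × 64.06 = 594.93 g.
At 73.37% yield, actual mass of SO2 = 594.93 × 0.7337 = 436.50 g.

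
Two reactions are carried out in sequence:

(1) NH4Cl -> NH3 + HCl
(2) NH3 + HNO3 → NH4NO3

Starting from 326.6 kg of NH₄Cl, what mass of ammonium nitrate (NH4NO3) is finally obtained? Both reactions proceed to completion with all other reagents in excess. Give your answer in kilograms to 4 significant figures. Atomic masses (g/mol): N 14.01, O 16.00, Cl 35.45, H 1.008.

488.8 kg

M(NH4Cl) = 14.01 + 4(1.008) + 35.45 = 53.492 g/mol.
M(NH4NO3) = 2(14.01) + 4(1.008) + 3(16.00) = 80.052 g/mol.
326.6 kg = 326600 g.
n(NH4Cl) = 326600 / 53.492 = 6105.6 mol.
Step 1 gives a 1:1 ratio of NH4Cl to NH3, so n(NH3) = 6105.6 mol.
In step 2 the NH3:NH4NO3 ratio is 1:1, so n(NH4NO3) = 6105.6 mol.
Mass of NH4NO3 = 6105.6 × 80.052 = 488760 g = 488.8 kg.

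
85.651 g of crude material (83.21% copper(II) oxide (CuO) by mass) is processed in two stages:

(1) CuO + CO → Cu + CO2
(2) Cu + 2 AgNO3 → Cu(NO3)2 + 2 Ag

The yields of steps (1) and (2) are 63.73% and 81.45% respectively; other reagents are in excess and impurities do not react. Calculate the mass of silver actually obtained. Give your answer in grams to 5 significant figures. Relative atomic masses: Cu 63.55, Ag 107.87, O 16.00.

Pure CuO = 85.651 × 0.8321 = 71.2702 g.
M(CuO) = 63.55 + 16.00 = 79.55 g/mol.
M(Ag) = 107.87 g/mol.
n(CuO) = 71.2702 / 79.55 = 0.895917 mol.
Step 1 (CuO:Cu = 1:1): theoretical n(Cu) = 0.895917 mol; at 63.73% yield, n(Cu) = 0.570968 mol.
Step 2 (Cu:Ag = 1:2): theoretical n(Ag) = 1.14194 mol, so theoretical mass = 1.14194 × 107.87 = 123.181 g.
At 81.45% yield, actual mass of Ag = 123.181 × 0.8145 = 100.331 g.

100.33 g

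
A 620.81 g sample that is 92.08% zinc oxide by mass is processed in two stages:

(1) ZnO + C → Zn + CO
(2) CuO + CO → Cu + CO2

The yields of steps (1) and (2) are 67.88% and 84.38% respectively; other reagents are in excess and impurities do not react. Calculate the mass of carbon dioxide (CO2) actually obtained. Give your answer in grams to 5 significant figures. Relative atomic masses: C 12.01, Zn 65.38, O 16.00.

Pure ZnO = 620.81 × 0.9208 = 571.642 g.
M(ZnO) = 65.38 + 16.00 = 81.38 g/mol.
M(CO2) = 12.01 + 2(16.00) = 44.01 g/mol.
n(ZnO) = 571.642 / 81.38 = 7.02435 mol.
Step 1 (ZnO:CO = 1:1): theoretical n(CO) = 7.02435 mol; at 67.88% yield, n(CO) = 4.76813 mol.
Step 2 (CO:CO2 = 1:1): theoretical n(CO2) = 4.76813 mol, so theoretical mass = 4.76813 × 44.01 = 209.845 g.
At 84.38% yield, actual mass of CO2 = 209.845 × 0.8438 = 177.068 g.

177.07 g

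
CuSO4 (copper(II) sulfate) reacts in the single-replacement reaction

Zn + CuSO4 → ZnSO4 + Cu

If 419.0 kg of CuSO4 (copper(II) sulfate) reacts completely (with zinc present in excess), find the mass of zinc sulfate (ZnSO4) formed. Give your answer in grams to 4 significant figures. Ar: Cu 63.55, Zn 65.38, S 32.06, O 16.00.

423800 g

M(CuSO4) = 63.55 + 32.06 + 4(16.00) = 159.61 g/mol.
M(ZnSO4) = 65.38 + 32.06 + 4(16.00) = 161.44 g/mol.
Convert: 419.0 kg = 419000 g.
n(CuSO4) = 419000 g / 159.61 g/mol = 2625.1 mol.
From the equation the CuSO4:ZnSO4 mole ratio is 1:1, so n(ZnSO4) = 2625.1 × 1/1 = 2625.1 mol.
Mass of ZnSO4 = 2625.1 mol × 161.44 g/mol = 423800 g.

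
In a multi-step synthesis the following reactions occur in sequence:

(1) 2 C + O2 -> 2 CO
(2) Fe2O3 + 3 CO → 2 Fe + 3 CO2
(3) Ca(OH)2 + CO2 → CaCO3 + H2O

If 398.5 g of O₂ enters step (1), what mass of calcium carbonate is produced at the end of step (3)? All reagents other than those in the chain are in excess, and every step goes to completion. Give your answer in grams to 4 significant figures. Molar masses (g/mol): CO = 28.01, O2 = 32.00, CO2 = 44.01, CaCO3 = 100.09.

2493 g

n(O2) = 398.5 / 32.00 = 12.453 mol.
Reaction (1): O2→CO ratio 1:2 ⇒ n(CO) = 24.906 mol.
Reaction (2): CO→CO2 ratio 3:3 ⇒ n(CO2) = 24.906 mol.
Reaction (3): CO2→CaCO3 ratio 1:1 ⇒ n(CaCO3) = 24.906 mol.
Mass of CaCO3 = 24.906 × 100.09 = 2492.9 g.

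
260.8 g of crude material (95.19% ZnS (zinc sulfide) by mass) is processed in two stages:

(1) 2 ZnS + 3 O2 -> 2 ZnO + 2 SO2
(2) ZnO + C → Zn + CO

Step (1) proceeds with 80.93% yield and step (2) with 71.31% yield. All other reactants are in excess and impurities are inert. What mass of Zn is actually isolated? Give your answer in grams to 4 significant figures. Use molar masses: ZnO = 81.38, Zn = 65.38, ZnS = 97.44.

96.13 g

Pure ZnS = 260.8 × 0.9519 = 248.26 g.
n(ZnS) = 248.26 / 97.44 = 2.5478 mol.
Step 1 (ZnS:ZnO = 2:2): theoretical n(ZnO) = 2.5478 mol; at 80.93% yield, n(ZnO) = 2.0619 mol.
Step 2 (ZnO:Zn = 1:1): theoretical n(Zn) = 2.0619 mol, so theoretical mass = 2.0619 × 65.38 = 134.81 g.
At 71.31% yield, actual mass of Zn = 134.81 × 0.7131 = 96.132 g.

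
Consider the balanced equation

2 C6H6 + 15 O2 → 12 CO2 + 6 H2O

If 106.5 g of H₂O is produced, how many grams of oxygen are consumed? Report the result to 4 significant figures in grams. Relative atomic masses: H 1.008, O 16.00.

M(H2O) = 2(1.008) + 16.00 = 18.016 g/mol.
M(O2) = 2(16.00) = 32.00 g/mol.
n(H2O) = 106.50 g / 18.016 g/mol = 5.9114 mol.
From the equation the H2O:O2 mole ratio is 6:15, so n(O2) = 5.9114 × 15/6 = 14.779 mol.
Mass of O2 = 14.779 mol × 32.00 g/mol = 472.91 g.

472.9 g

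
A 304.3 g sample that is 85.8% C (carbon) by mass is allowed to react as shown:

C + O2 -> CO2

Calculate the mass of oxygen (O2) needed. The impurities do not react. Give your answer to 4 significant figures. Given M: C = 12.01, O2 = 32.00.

Mass of pure C = 304.3 g × 0.858 = 261.09 g.
n(C) = 261.09 g / 12.01 g/mol = 21.739 mol.
From the equation the C:O2 mole ratio is 1:1, so n(O2) = 21.739 × 1/1 = 21.739 mol.
Mass of O2 = 21.739 mol × 32.00 g/mol = 695.66 g.

695.7 g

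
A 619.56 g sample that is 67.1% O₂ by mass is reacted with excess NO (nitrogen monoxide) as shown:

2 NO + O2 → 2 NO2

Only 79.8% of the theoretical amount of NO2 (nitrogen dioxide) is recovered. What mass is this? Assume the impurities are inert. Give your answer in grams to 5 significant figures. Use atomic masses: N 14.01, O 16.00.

953.98 g

Pure O2 available = 619.56 g × 0.671 = 415.725 g.
M(O2) = 2(16.00) = 32.00 g/mol.
M(NO2) = 14.01 + 2(16.00) = 46.01 g/mol.
n(O2) = 415.725 g / 32.00 g/mol = 12.9914 mol.
From the equation the O2:NO2 mole ratio is 1:2, so n(NO2) = 12.9914 × 2/1 = 25.9828 mol.
Mass of NO2 = 25.9828 mol × 46.01 g/mol = 1195.47 g.
Actual mass collected = 1195.47 g × 0.798 = 953.984 g.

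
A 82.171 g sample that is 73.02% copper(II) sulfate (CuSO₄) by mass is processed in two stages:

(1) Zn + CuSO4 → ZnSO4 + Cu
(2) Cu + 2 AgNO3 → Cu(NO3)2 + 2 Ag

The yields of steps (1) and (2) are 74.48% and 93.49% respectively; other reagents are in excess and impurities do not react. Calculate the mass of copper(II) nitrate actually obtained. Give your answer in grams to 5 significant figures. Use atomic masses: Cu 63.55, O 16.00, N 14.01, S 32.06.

Pure CuSO4 = 82.171 × 0.7302 = 60.0013 g.
M(CuSO4) = 63.55 + 32.06 + 4(16.00) = 159.61 g/mol.
M(Cu(NO3)2) = 63.55 + 2(14.01) + 6(16.00) = 187.57 g/mol.
n(CuSO4) = 60.0013 / 159.61 = 0.375924 mol.
Step 1 (CuSO4:Cu = 1:1): theoretical n(Cu) = 0.375924 mol; at 74.48% yield, n(Cu) = 0.279988 mol.
Step 2 (Cu:Cu(NO3)2 = 1:1): theoretical n(Cu(NO3)2) = 0.279988 mol, so theoretical mass = 0.279988 × 187.57 = 52.5174 g.
At 93.49% yield, actual mass of Cu(NO3)2 = 52.5174 × 0.9349 = 49.0985 g.

49.099 g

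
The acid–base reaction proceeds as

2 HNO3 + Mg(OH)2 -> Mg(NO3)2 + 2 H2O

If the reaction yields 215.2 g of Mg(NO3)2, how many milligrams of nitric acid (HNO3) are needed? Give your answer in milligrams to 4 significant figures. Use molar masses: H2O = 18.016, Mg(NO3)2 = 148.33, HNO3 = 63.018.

182900 mg

n(Mg(NO3)2) = 215.20 g / 148.33 g/mol = 1.4508 mol.
From the equation the Mg(NO3)2:HNO3 mole ratio is 1:2, so n(HNO3) = 1.4508 × 2/1 = 2.9016 mol.
Mass of HNO3 = 2.9016 mol × 63.018 g/mol = 182.86 g.
Converting to mg: 182.86 g = 182900 mg.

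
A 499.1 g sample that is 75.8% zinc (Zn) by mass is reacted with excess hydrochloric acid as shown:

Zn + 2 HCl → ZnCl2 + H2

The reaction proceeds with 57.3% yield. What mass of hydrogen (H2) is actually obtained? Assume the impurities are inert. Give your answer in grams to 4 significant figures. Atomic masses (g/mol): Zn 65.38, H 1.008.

Pure Zn available = 499.1 g × 0.758 = 378.32 g.
M(Zn) = 65.38 g/mol.
M(H2) = 2(1.008) = 2.016 g/mol.
n(Zn) = 378.32 g / 65.38 g/mol = 5.7864 mol.
From the equation the Zn:H2 mole ratio is 1:1, so n(H2) = 5.7864 × 1/1 = 5.7864 mol.
Mass of H2 = 5.7864 mol × 2.016 g/mol = 11.665 g.
Actual mass collected = 11.665 g × 0.573 = 6.6843 g.

6.684 g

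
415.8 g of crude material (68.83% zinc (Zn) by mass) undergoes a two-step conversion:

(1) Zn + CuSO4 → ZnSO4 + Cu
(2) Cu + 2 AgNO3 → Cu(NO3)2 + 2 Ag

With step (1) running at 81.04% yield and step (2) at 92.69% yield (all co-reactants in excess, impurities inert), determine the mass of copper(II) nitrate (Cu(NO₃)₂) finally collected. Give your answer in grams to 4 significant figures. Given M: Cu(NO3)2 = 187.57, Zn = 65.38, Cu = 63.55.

616.8 g

Pure Zn = 415.8 × 0.6883 = 286.20 g.
n(Zn) = 286.20 / 65.38 = 4.3774 mol.
Step 1 (Zn:Cu = 1:1): theoretical n(Cu) = 4.3774 mol; at 81.04% yield, n(Cu) = 3.5475 mol.
Step 2 (Cu:Cu(NO3)2 = 1:1): theoretical n(Cu(NO3)2) = 3.5475 mol, so theoretical mass = 3.5475 × 187.57 = 665.40 g.
At 92.69% yield, actual mass of Cu(NO3)2 = 665.40 × 0.9269 = 616.76 g.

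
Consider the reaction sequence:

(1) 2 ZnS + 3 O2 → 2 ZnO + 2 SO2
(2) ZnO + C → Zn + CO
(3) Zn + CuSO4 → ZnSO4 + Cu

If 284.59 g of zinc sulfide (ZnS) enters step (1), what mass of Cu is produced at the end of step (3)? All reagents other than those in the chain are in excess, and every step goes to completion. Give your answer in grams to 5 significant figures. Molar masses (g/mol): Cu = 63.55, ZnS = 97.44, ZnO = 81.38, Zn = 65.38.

n(ZnS) = 284.59 / 97.44 = 2.92067 mol.
Reaction (1): ZnS→ZnO ratio 2:2 ⇒ n(ZnO) = 2.92067 mol.
Reaction (2): ZnO→Zn ratio 1:1 ⇒ n(Zn) = 2.92067 mol.
Reaction (3): Zn→Cu ratio 1:1 ⇒ n(Cu) = 2.92067 mol.
Mass of Cu = 2.92067 × 63.55 = 185.609 g.

185.61 g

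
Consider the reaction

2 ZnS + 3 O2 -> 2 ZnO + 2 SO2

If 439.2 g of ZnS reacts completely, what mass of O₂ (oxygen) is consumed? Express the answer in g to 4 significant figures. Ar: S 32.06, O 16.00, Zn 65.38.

216.4 g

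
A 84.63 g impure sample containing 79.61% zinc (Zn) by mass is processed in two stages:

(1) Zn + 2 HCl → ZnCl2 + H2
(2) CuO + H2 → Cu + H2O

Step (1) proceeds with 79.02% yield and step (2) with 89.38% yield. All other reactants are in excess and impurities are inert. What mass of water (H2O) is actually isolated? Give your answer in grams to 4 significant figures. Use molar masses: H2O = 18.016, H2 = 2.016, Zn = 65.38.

13.11 g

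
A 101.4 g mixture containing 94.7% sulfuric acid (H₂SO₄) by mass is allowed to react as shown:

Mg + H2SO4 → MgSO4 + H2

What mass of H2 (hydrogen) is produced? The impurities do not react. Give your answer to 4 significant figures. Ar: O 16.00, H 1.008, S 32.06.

Mass of pure H2SO4 = 101.4 g × 0.947 = 96.026 g.
M(H2SO4) = 2(1.008) + 32.06 + 4(16.00) = 98.076 g/mol.
M(H2) = 2(1.008) = 2.016 g/mol.
n(H2SO4) = 96.026 g / 98.076 g/mol = 0.97910 mol.
From the equation the H2SO4:H2 mole ratio is 1:1, so n(H2) = 0.97910 × 1/1 = 0.97910 mol.
Mass of H2 = 0.97910 mol × 2.016 g/mol = 1.9739 g.

1.974 g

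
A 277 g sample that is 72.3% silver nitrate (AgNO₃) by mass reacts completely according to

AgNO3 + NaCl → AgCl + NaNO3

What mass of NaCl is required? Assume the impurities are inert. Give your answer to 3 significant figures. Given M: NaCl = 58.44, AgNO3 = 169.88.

Mass of pure AgNO3 = 277 g × 0.723 = 200.3 g.
n(AgNO3) = 200.3 g / 169.88 g/mol = 1.179 mol.
From the equation the AgNO3:NaCl mole ratio is 1:1, so n(NaCl) = 1.179 × 1/1 = 1.179 mol.
Mass of NaCl = 1.179 mol × 58.44 g/mol = 68.89 g.

68.9 g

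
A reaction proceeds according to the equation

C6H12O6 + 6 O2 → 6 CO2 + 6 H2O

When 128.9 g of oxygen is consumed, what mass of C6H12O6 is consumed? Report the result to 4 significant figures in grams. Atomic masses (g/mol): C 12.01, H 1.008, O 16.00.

120.9 g

M(O2) = 2(16.00) = 32.00 g/mol.
M(C6H12O6) = 6(12.01) + 12(1.008) + 6(16.00) = 180.156 g/mol.
n(O2) = 128.90 g / 32.00 g/mol = 4.0281 mol.
From the equation the O2:C6H12O6 mole ratio is 6:1, so n(C6H12O6) = 4.0281 × 1/6 = 0.67135 mol.
Mass of C6H12O6 = 0.67135 mol × 180.156 g/mol = 120.95 g.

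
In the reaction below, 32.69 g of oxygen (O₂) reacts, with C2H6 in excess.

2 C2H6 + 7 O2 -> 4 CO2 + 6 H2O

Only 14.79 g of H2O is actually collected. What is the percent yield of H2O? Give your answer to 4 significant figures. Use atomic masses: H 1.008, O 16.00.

M(O2) = 2(16.00) = 32.00 g/mol.
M(H2O) = 2(1.008) + 16.00 = 18.016 g/mol.
n(O2) = 32.690 g / 32.00 g/mol = 1.0216 mol.
From the equation the O2:H2O mole ratio is 7:6, so n(H2O) = 1.0216 × 6/7 = 0.87562 mol.
Mass of H2O = 0.87562 mol × 18.016 g/mol = 15.775 g.
This is the theoretical yield. Percent yield = 14.79 g / 15.775 g × 100% = 93.754%.

93.75 %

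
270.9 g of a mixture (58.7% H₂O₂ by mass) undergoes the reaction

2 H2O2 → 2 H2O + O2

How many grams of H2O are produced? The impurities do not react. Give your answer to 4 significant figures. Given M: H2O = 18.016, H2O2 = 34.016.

84.22 g

Mass of pure H2O2 = 270.9 g × 0.587 = 159.02 g.
n(H2O2) = 159.02 g / 34.016 g/mol = 4.6748 mol.
From the equation the H2O2:H2O mole ratio is 2:2, so n(H2O) = 4.6748 × 2/2 = 4.6748 mol.
Mass of H2O = 4.6748 mol × 18.016 g/mol = 84.221 g.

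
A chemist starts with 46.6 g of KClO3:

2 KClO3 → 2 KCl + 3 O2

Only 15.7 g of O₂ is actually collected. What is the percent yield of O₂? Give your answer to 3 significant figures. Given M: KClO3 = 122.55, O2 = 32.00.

86.0 %

n(KClO3) = 46.60 g / 122.55 g/mol = 0.3803 mol.
From the equation the KClO3:O2 mole ratio is 2:3, so n(O2) = 0.3803 × 3/2 = 0.5704 mol.
Mass of O2 = 0.5704 mol × 32.00 g/mol = 18.25 g.
This is the theoretical yield. Percent yield = 15.7 g / 18.25 g × 100% = 86.02%.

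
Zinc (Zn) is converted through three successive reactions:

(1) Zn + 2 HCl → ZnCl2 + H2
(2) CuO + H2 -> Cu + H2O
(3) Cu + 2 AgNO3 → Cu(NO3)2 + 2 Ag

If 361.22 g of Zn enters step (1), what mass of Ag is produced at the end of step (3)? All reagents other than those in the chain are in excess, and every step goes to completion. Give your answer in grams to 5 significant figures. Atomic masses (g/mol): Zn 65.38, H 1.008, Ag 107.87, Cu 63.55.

1191.9 g

M(Zn) = 65.38 g/mol.
M(Ag) = 107.87 g/mol.
n(Zn) = 361.22 / 65.38 = 5.52493 mol.
Reaction (1): Zn→H2 ratio 1:1 ⇒ n(H2) = 5.52493 mol.
Reaction (2): H2→Cu ratio 1:1 ⇒ n(Cu) = 5.52493 mol.
Reaction (3): Cu→Ag ratio 1:2 ⇒ n(Ag) = 11.0499 mol.
Mass of Ag = 11.0499 × 107.87 = 1191.95 g.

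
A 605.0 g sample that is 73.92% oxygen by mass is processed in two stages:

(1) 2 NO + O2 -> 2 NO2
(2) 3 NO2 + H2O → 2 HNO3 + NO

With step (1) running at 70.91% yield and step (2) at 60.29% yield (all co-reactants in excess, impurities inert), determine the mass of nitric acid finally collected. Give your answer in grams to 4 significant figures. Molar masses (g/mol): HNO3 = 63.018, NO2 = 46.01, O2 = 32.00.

502.0 g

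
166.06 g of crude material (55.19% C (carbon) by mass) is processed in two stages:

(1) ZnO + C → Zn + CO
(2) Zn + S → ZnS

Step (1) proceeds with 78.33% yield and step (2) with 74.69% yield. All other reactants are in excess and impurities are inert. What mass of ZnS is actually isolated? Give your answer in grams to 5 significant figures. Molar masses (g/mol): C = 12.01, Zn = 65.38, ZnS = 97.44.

Pure C = 166.06 × 0.5519 = 91.6485 g.
n(C) = 91.6485 / 12.01 = 7.63102 mol.
Step 1 (C:Zn = 1:1): theoretical n(Zn) = 7.63102 mol; at 78.33% yield, n(Zn) = 5.97738 mol.
Step 2 (Zn:ZnS = 1:1): theoretical n(ZnS) = 5.97738 mol, so theoretical mass = 5.97738 × 97.44 = 582.435 g.
At 74.69% yield, actual mass of ZnS = 582.435 × 0.7469 = 435.021 g.

435.02 g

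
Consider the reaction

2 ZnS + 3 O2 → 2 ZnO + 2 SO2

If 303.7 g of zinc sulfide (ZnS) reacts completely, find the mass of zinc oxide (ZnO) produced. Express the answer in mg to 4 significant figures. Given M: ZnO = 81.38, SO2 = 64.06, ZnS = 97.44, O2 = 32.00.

n(ZnS) = 303.70 g / 97.44 g/mol = 3.1168 mol.
From the equation the ZnS:ZnO mole ratio is 2:2, so n(ZnO) = 3.1168 × 2/2 = 3.1168 mol.
Mass of ZnO = 3.1168 mol × 81.38 g/mol = 253.64 g.
Converting to mg: 253.64 g = 253600 mg.

253600 mg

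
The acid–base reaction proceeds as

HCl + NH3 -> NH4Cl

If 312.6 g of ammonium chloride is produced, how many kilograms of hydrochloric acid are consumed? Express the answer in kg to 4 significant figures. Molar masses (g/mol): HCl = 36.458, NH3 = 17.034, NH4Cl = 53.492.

n(NH4Cl) = 312.60 g / 53.492 g/mol = 5.8439 mol.
From the equation the NH4Cl:HCl mole ratio is 1:1, so n(HCl) = 5.8439 × 1/1 = 5.8439 mol.
Mass of HCl = 5.8439 mol × 36.458 g/mol = 213.06 g.
Converting to kg: 213.06 g = 0.2131 kg.

0.2131 kg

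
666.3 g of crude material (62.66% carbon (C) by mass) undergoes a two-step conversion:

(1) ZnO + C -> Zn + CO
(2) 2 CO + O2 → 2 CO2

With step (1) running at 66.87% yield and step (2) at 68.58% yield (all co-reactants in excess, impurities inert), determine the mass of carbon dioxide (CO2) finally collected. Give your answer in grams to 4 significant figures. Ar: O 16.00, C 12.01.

701.6 g

Pure C = 666.3 × 0.6266 = 417.50 g.
M(C) = 12.01 g/mol.
M(CO2) = 12.01 + 2(16.00) = 44.01 g/mol.
n(C) = 417.50 / 12.01 = 34.763 mol.
Step 1 (C:CO = 1:1): theoretical n(CO) = 34.763 mol; at 66.87% yield, n(CO) = 23.246 mol.
Step 2 (CO:CO2 = 2:2): theoretical n(CO2) = 23.246 mol, so theoretical mass = 23.246 × 44.01 = 1023.1 g.
At 68.58% yield, actual mass of CO2 = 1023.1 × 0.6858 = 701.61 g.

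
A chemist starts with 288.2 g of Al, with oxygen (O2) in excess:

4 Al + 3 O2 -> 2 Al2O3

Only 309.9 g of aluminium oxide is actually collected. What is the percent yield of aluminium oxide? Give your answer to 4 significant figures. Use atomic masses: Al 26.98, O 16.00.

56.91 %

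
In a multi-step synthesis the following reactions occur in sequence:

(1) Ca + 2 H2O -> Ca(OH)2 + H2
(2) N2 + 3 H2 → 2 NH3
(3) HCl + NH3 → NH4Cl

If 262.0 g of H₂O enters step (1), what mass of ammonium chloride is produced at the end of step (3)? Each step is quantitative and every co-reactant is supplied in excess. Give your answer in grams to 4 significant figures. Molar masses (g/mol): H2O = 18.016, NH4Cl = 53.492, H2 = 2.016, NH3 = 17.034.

n(H2O) = 262.0 / 18.016 = 14.543 mol.
Reaction (1): H2O→H2 ratio 2:1 ⇒ n(H2) = 7.2713 mol.
Reaction (2): H2→NH3 ratio 3:2 ⇒ n(NH3) = 4.8475 mol.
Reaction (3): NH3→NH4Cl ratio 1:1 ⇒ n(NH4Cl) = 4.8475 mol.
Mass of NH4Cl = 4.8475 × 53.492 = 259.30 g.

259.3 g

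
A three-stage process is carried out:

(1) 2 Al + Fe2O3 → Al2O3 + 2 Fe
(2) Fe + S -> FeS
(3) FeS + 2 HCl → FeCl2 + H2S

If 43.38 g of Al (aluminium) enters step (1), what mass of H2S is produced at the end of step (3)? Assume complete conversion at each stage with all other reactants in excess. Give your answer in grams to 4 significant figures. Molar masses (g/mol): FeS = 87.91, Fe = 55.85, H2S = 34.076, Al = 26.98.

n(Al) = 43.38 / 26.98 = 1.6079 mol.
Reaction (1): Al→Fe ratio 2:2 ⇒ n(Fe) = 1.6079 mol.
Reaction (2): Fe→FeS ratio 1:1 ⇒ n(FeS) = 1.6079 mol.
Reaction (3): FeS→H2S ratio 1:1 ⇒ n(H2S) = 1.6079 mol.
Mass of H2S = 1.6079 × 34.076 = 54.789 g.

54.79 g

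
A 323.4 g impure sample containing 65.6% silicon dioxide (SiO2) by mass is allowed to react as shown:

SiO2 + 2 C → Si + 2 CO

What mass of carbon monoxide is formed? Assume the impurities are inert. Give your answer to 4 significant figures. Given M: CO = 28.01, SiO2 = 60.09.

197.8 g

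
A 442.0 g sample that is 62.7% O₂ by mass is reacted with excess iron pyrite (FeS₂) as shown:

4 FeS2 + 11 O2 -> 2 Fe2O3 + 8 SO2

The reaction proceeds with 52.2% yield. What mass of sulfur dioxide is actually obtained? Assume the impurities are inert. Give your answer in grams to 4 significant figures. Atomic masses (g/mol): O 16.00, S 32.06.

210.6 g

Pure O2 available = 442.0 g × 0.627 = 277.13 g.
M(O2) = 2(16.00) = 32.00 g/mol.
M(SO2) = 32.06 + 2(16.00) = 64.06 g/mol.
n(O2) = 277.13 g / 32.00 g/mol = 8.6604 mol.
From the equation the O2:SO2 mole ratio is 11:8, so n(SO2) = 8.6604 × 8/11 = 6.2985 mol.
Mass of SO2 = 6.2985 mol × 64.06 g/mol = 403.48 g.
Actual mass collected = 403.48 g × 0.522 = 210.62 g.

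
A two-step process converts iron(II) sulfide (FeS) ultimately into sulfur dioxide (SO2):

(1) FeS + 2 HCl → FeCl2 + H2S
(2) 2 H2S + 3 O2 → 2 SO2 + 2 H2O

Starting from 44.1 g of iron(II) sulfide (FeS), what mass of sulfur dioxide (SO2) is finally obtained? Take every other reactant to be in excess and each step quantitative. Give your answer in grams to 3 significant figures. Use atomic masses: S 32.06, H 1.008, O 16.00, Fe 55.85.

32.1 g

M(FeS) = 55.85 + 32.06 = 87.91 g/mol.
M(SO2) = 32.06 + 2(16.00) = 64.06 g/mol.
n(FeS) = 44.10 / 87.91 = 0.5016 mol.
Step 1 gives a 1:1 ratio of FeS to H2S, so n(H2S) = 0.5016 mol.
In step 2 the H2S:SO2 ratio is 2:2, so n(SO2) = 0.5016 mol.
Mass of SO2 = 0.5016 × 64.06 = 32.14 g.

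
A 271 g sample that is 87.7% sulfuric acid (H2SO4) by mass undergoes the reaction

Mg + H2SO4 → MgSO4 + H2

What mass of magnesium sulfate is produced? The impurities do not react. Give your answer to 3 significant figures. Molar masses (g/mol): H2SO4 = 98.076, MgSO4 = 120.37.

292 g

Mass of pure H2SO4 = 271 g × 0.877 = 237.7 g.
n(H2SO4) = 237.7 g / 98.076 g/mol = 2.423 mol.
From the equation the H2SO4:MgSO4 mole ratio is 1:1, so n(MgSO4) = 2.423 × 1/1 = 2.423 mol.
Mass of MgSO4 = 2.423 mol × 120.37 g/mol = 291.7 g.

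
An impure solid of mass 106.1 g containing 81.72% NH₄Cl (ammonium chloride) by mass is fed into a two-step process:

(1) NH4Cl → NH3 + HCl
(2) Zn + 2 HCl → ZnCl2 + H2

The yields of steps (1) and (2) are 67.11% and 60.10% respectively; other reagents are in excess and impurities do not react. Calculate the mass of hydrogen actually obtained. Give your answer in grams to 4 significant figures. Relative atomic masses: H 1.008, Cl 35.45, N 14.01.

Pure NH4Cl = 106.1 × 0.8172 = 86.705 g.
M(NH4Cl) = 14.01 + 4(1.008) + 35.45 = 53.492 g/mol.
M(H2) = 2(1.008) = 2.016 g/mol.
n(NH4Cl) = 86.705 / 53.492 = 1.6209 mol.
Step 1 (NH4Cl:HCl = 1:1): theoretical n(HCl) = 1.6209 mol; at 67.11% yield, n(HCl) = 1.0878 mol.
Step 2 (HCl:H2 = 2:1): theoretical n(H2) = 0.54389 mol, so theoretical mass = 0.54389 × 2.016 = 1.0965 g.
At 60.10% yield, actual mass of H2 = 1.0965 × 0.6010 = 0.65899 g.

0.6590 g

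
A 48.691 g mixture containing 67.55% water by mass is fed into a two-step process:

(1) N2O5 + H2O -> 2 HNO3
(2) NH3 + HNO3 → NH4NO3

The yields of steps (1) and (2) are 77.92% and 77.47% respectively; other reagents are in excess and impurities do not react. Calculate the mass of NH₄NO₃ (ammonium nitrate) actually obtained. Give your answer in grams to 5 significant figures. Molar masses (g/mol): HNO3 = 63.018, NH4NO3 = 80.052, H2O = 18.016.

176.44 g

Pure H2O = 48.691 × 0.6755 = 32.8908 g.
n(H2O) = 32.8908 / 18.016 = 1.82564 mol.
Step 1 (H2O:HNO3 = 1:2): theoretical n(HNO3) = 3.65128 mol; at 77.92% yield, n(HNO3) = 2.84508 mol.
Step 2 (HNO3:NH4NO3 = 1:1): theoretical n(NH4NO3) = 2.84508 mol, so theoretical mass = 2.84508 × 80.052 = 227.754 g.
At 77.47% yield, actual mass of NH4NO3 = 227.754 × 0.7747 = 176.441 g.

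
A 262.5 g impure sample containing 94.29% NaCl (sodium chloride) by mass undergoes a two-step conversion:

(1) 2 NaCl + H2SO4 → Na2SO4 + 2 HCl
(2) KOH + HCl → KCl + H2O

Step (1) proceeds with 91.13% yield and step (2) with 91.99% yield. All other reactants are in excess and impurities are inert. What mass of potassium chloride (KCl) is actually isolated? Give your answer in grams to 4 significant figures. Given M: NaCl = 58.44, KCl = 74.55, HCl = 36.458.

Pure NaCl = 262.5 × 0.9429 = 247.51 g.
n(NaCl) = 247.51 / 58.44 = 4.2353 mol.
Step 1 (NaCl:HCl = 2:2): theoretical n(HCl) = 4.2353 mol; at 91.13% yield, n(HCl) = 3.8596 mol.
Step 2 (HCl:KCl = 1:1): theoretical n(KCl) = 3.8596 mol, so theoretical mass = 3.8596 × 74.55 = 287.74 g.
At 91.99% yield, actual mass of KCl = 287.74 × 0.9199 = 264.69 g.

264.7 g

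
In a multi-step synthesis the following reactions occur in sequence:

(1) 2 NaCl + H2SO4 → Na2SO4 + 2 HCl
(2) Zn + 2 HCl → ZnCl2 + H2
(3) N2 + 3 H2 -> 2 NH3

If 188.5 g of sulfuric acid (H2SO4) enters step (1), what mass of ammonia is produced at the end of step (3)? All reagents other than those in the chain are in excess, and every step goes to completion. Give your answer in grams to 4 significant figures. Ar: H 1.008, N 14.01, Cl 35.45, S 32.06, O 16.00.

21.83 g

M(H2SO4) = 2(1.008) + 32.06 + 4(16.00) = 98.076 g/mol.
M(NH3) = 14.01 + 3(1.008) = 17.034 g/mol.
n(H2SO4) = 188.5 / 98.076 = 1.9220 mol.
Reaction (1): H2SO4→HCl ratio 1:2 ⇒ n(HCl) = 3.8440 mol.
Reaction (2): HCl→H2 ratio 2:1 ⇒ n(H2) = 1.9220 mol.
Reaction (3): H2→NH3 ratio 3:2 ⇒ n(NH3) = 1.2813 mol.
Mass of NH3 = 1.2813 × 17.034 = 21.826 g.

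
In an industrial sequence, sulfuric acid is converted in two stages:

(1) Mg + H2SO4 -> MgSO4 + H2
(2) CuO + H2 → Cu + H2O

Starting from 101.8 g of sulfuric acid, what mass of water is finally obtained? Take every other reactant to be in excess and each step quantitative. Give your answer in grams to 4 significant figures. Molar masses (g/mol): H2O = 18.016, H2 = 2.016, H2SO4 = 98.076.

18.70 g

n(H2SO4) = 101.80 / 98.076 = 1.0380 mol.
Step 1 gives a 1:1 ratio of H2SO4 to H2, so n(H2) = 1.0380 mol.
In step 2 the H2:H2O ratio is 1:1, so n(H2O) = 1.0380 mol.
Mass of H2O = 1.0380 × 18.016 = 18.700 g.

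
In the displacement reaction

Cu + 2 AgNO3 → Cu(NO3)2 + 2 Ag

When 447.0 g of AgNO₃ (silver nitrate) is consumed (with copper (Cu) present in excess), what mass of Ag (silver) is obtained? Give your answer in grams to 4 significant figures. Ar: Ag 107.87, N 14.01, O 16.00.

M(AgNO3) = 107.87 + 14.01 + 3(16.00) = 169.88 g/mol.
M(Ag) = 107.87 g/mol.
n(AgNO3) = 447.00 g / 169.88 g/mol = 2.6313 mol.
From the equation the AgNO3:Ag mole ratio is 2:2, so n(Ag) = 2.6313 × 2/2 = 2.6313 mol.
Mass of Ag = 2.6313 mol × 107.87 g/mol = 283.84 g.

283.8 g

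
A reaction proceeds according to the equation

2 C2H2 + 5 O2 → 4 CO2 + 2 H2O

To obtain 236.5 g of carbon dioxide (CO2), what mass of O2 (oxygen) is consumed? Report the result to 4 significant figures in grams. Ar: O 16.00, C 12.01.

215.0 g

M(CO2) = 12.01 + 2(16.00) = 44.01 g/mol.
M(O2) = 2(16.00) = 32.00 g/mol.
n(CO2) = 236.50 g / 44.01 g/mol = 5.3738 mol.
From the equation the CO2:O2 mole ratio is 4:5, so n(O2) = 5.3738 × 5/4 = 6.7172 mol.
Mass of O2 = 6.7172 mol × 32.00 g/mol = 214.95 g.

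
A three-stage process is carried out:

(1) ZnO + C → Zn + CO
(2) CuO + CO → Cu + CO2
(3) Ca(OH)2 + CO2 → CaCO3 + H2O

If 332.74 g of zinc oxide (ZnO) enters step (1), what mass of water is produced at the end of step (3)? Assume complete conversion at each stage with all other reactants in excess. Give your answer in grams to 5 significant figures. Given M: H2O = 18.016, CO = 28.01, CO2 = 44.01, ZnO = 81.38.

73.662 g

n(ZnO) = 332.74 / 81.38 = 4.08872 mol.
Reaction (1): ZnO→CO ratio 1:1 ⇒ n(CO) = 4.08872 mol.
Reaction (2): CO→CO2 ratio 1:1 ⇒ n(CO2) = 4.08872 mol.
Reaction (3): CO2→H2O ratio 1:1 ⇒ n(H2O) = 4.08872 mol.
Mass of H2O = 4.08872 × 18.016 = 73.6624 g.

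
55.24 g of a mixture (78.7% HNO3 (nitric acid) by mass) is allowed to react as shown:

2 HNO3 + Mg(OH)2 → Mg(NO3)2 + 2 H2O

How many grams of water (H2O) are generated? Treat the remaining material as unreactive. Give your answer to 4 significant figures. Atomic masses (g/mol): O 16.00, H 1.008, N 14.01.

12.43 g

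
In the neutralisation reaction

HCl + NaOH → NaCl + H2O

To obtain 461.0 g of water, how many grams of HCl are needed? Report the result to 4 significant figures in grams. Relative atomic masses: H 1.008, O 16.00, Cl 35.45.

932.9 g

M(H2O) = 2(1.008) + 16.00 = 18.016 g/mol.
M(HCl) = 1.008 + 35.45 = 36.458 g/mol.
n(H2O) = 461.00 g / 18.016 g/mol = 25.588 mol.
From the equation the H2O:HCl mole ratio is 1:1, so n(HCl) = 25.588 × 1/1 = 25.588 mol.
Mass of HCl = 25.588 mol × 36.458 g/mol = 932.90 g.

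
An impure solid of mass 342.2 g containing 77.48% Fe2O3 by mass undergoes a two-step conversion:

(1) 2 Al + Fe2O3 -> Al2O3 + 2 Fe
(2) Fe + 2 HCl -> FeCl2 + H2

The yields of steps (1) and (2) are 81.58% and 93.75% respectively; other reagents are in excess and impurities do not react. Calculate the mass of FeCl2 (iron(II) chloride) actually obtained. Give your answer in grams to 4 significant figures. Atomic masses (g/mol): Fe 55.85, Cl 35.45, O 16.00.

321.9 g

Pure Fe2O3 = 342.2 × 0.7748 = 265.14 g.
M(Fe2O3) = 2(55.85) + 3(16.00) = 159.70 g/mol.
M(FeCl2) = 55.85 + 2(35.45) = 126.75 g/mol.
n(Fe2O3) = 265.14 / 159.70 = 1.6602 mol.
Step 1 (Fe2O3:Fe = 1:2): theoretical n(Fe) = 3.3204 mol; at 81.58% yield, n(Fe) = 2.7088 mol.
Step 2 (Fe:FeCl2 = 1:1): theoretical n(FeCl2) = 2.7088 mol, so theoretical mass = 2.7088 × 126.75 = 343.34 g.
At 93.75% yield, actual mass of FeCl2 = 343.34 × 0.9375 = 321.88 g.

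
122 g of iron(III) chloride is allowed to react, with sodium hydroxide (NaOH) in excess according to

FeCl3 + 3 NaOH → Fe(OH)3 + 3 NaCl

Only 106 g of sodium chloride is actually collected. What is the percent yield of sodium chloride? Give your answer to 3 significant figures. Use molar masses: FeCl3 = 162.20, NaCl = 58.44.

n(FeCl3) = 122.0 g / 162.20 g/mol = 0.7522 mol.
From the equation the FeCl3:NaCl mole ratio is 1:3, so n(NaCl) = 0.7522 × 3/1 = 2.256 mol.
Mass of NaCl = 2.256 mol × 58.44 g/mol = 131.9 g.
This is the theoretical yield. Percent yield = 106 g / 131.9 g × 100% = 80.38%.

80.4 %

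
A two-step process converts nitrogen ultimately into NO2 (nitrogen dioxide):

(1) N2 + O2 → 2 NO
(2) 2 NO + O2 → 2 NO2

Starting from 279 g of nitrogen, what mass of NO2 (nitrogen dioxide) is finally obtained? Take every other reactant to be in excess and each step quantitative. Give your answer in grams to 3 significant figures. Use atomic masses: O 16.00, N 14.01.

916 g

M(N2) = 2(14.01) = 28.02 g/mol.
M(NO2) = 14.01 + 2(16.00) = 46.01 g/mol.
n(N2) = 279.0 / 28.02 = 9.957 mol.
Step 1 gives a 1:2 ratio of N2 to NO, so n(NO) = 19.91 mol.
In step 2 the NO:NO2 ratio is 2:2, so n(NO2) = 19.91 mol.
Mass of NO2 = 19.91 × 46.01 = 916.3 g.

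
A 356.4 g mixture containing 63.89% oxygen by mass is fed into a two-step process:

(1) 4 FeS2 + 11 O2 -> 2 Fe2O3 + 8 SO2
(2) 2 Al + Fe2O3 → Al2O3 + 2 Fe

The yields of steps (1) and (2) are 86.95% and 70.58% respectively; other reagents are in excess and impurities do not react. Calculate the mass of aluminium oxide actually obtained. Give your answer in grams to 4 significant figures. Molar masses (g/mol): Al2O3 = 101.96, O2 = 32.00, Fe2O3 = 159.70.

Pure O2 = 356.4 × 0.6389 = 227.70 g.
n(O2) = 227.70 / 32.00 = 7.1157 mol.
Step 1 (O2:Fe2O3 = 11:2): theoretical n(Fe2O3) = 1.2938 mol; at 86.95% yield, n(Fe2O3) = 1.1249 mol.
Step 2 (Fe2O3:Al2O3 = 1:1): theoretical n(Al2O3) = 1.1249 mol, so theoretical mass = 1.1249 × 101.96 = 114.70 g.
At 70.58% yield, actual mass of Al2O3 = 114.70 × 0.7058 = 80.954 g.

80.95 g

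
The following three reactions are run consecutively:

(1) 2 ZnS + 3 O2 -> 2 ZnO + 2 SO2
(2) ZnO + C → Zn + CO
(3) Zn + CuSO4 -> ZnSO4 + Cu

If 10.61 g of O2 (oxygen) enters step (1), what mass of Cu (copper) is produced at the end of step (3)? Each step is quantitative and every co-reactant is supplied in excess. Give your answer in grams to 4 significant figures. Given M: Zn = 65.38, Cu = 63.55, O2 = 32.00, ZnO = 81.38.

14.05 g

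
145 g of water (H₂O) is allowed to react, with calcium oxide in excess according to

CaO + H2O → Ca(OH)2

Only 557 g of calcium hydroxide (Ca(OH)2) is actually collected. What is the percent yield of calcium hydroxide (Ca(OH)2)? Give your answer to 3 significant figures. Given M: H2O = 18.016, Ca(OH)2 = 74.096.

n(H2O) = 145.0 g / 18.016 g/mol = 8.048 mol.
From the equation the H2O:Ca(OH)2 mole ratio is 1:1, so n(Ca(OH)2) = 8.048 × 1/1 = 8.048 mol.
Mass of Ca(OH)2 = 8.048 mol × 74.096 g/mol = 596.4 g.
This is the theoretical yield. Percent yield = 557 g / 596.4 g × 100% = 93.40%.

93.4 %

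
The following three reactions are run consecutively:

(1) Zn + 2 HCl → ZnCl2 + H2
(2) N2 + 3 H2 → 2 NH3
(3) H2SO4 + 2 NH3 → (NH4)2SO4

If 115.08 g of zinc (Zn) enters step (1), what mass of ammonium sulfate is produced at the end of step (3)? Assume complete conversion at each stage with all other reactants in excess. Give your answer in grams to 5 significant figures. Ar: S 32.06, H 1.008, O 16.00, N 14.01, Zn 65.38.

M(Zn) = 65.38 g/mol.
M((NH4)2SO4) = 2(14.01) + 8(1.008) + 32.06 + 4(16.00) = 132.144 g/mol.
n(Zn) = 115.08 / 65.38 = 1.76017 mol.
Reaction (1): Zn→H2 ratio 1:1 ⇒ n(H2) = 1.76017 mol.
Reaction (2): H2→NH3 ratio 3:2 ⇒ n(NH3) = 1.17345 mol.
Reaction (3): NH3→(NH4)2SO4 ratio 2:1 ⇒ n((NH4)2SO4) = 0.586724 mol.
Mass of (NH4)2SO4 = 0.586724 × 132.144 = 77.5320 g.

77.532 g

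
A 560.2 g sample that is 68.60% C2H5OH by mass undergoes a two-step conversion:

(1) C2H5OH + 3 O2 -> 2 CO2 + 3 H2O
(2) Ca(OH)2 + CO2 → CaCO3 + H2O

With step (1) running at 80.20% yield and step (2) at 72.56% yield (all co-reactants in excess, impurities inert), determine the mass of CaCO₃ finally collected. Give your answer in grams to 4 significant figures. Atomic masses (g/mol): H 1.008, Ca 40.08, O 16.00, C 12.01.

Pure C2H5OH = 560.2 × 0.6860 = 384.30 g.
M(C2H5OH) = 2(12.01) + 6(1.008) + 16.00 = 46.068 g/mol.
M(CaCO3) = 40.08 + 12.01 + 3(16.00) = 100.09 g/mol.
n(C2H5OH) = 384.30 / 46.068 = 8.3420 mol.
Step 1 (C2H5OH:CO2 = 1:2): theoretical n(CO2) = 16.684 mol; at 80.20% yield, n(CO2) = 13.380 mol.
Step 2 (CO2:CaCO3 = 1:1): theoretical n(CaCO3) = 13.380 mol, so theoretical mass = 13.380 × 100.09 = 1339.3 g.
At 72.56% yield, actual mass of CaCO3 = 1339.3 × 0.7256 = 971.76 g.

971.8 g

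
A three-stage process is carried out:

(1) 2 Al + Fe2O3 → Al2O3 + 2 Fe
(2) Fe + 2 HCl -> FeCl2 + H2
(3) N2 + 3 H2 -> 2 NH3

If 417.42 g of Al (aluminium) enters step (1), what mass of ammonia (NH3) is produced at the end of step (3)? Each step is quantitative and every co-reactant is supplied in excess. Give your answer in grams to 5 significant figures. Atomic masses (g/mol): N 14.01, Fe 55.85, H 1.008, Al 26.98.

175.69 g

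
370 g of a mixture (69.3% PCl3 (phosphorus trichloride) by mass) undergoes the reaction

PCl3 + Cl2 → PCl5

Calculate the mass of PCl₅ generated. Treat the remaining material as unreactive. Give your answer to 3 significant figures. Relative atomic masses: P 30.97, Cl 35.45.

389 g

Mass of pure PCl3 = 370 g × 0.693 = 256.4 g.
M(PCl3) = 30.97 + 3(35.45) = 137.32 g/mol.
M(PCl5) = 30.97 + 5(35.45) = 208.22 g/mol.
n(PCl3) = 256.4 g / 137.32 g/mol = 1.867 mol.
From the equation the PCl3:PCl5 mole ratio is 1:1, so n(PCl5) = 1.867 × 1/1 = 1.867 mol.
Mass of PCl5 = 1.867 mol × 208.22 g/mol = 388.8 g.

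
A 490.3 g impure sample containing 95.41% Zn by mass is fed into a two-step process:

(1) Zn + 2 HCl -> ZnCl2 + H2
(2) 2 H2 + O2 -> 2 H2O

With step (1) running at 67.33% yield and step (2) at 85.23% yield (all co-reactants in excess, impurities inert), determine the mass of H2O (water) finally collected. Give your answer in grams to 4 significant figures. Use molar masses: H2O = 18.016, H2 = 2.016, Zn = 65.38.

Pure Zn = 490.3 × 0.9541 = 467.80 g.
n(Zn) = 467.80 / 65.38 = 7.1550 mol.
Step 1 (Zn:H2 = 1:1): theoretical n(H2) = 7.1550 mol; at 67.33% yield, n(H2) = 4.8175 mol.
Step 2 (H2:H2O = 2:2): theoretical n(H2O) = 4.8175 mol, so theoretical mass = 4.8175 × 18.016 = 86.792 g.
At 85.23% yield, actual mass of H2O = 86.792 × 0.8523 = 73.973 g.

73.97 g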